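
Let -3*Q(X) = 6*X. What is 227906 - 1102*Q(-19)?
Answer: 186030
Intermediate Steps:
Q(X) = -2*X
227906 - 1102*Q(-19) = 227906 - 1102*(-2*(-19)) = 227906 - 1102*38 = 227906 - 1*41876 = 227906 - 41876 = 186030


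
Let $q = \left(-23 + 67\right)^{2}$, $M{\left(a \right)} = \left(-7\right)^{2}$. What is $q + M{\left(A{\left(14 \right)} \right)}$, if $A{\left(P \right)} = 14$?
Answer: $1985$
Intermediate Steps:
$M{\left(a \right)} = 49$
$q = 1936$ ($q = 44^{2} = 1936$)
$q + M{\left(A{\left(14 \right)} \right)} = 1936 + 49 = 1985$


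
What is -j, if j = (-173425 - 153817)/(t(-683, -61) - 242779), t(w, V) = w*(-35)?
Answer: -163621/109437 ≈ -1.4951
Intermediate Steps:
t(w, V) = -35*w
j = 163621/109437 (j = (-173425 - 153817)/(-35*(-683) - 242779) = -327242/(23905 - 242779) = -327242/(-218874) = -327242*(-1/218874) = 163621/109437 ≈ 1.4951)
-j = -1*163621/109437 = -163621/109437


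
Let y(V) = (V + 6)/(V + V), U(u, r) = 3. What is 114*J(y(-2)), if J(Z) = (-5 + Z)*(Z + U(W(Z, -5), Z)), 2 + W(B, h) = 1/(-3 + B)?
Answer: -1368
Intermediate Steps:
W(B, h) = -2 + 1/(-3 + B)
y(V) = (6 + V)/(2*V) (y(V) = (6 + V)/((2*V)) = (6 + V)*(1/(2*V)) = (6 + V)/(2*V))
J(Z) = (-5 + Z)*(3 + Z) (J(Z) = (-5 + Z)*(Z + 3) = (-5 + Z)*(3 + Z))
114*J(y(-2)) = 114*(-15 + ((½)*(6 - 2)/(-2))² - (6 - 2)/(-2)) = 114*(-15 + ((½)*(-½)*4)² - (-1)*4/2) = 114*(-15 + (-1)² - 2*(-1)) = 114*(-15 + 1 + 2) = 114*(-12) = -1368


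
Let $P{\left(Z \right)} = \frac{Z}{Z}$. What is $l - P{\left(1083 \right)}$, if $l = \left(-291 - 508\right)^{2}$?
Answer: $638400$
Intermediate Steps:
$l = 638401$ ($l = \left(-799\right)^{2} = 638401$)
$P{\left(Z \right)} = 1$
$l - P{\left(1083 \right)} = 638401 - 1 = 638400$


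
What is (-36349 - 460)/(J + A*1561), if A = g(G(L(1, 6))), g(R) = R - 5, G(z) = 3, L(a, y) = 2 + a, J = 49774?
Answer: -36809/46652 ≈ -0.78901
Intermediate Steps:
g(R) = -5 + R
A = -2 (A = -5 + 3 = -2)
(-36349 - 460)/(J + A*1561) = (-36349 - 460)/(49774 - 2*1561) = -36809/(49774 - 3122) = -36809/46652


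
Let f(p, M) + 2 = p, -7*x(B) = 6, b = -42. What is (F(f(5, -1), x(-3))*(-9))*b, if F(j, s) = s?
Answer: -324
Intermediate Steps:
x(B) = -6/7 (x(B) = -⅐*6 = -6/7)
f(p, M) = -2 + p
(F(f(5, -1), x(-3))*(-9))*b = -6/7*(-9)*(-42) = (54/7)*(-42) = -324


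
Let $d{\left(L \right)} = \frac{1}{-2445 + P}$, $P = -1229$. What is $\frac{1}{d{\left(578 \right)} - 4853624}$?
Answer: $- \frac{3674}{17832214577} \approx -2.0603 \cdot 10^{-7}$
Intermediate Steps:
$d{\left(L \right)} = - \frac{1}{3674}$ ($d{\left(L \right)} = \frac{1}{-2445 - 1229} = \frac{1}{-3674} = - \frac{1}{3674}$)
$\frac{1}{d{\left(578 \right)} - 4853624} = \frac{1}{- \frac{1}{3674} - 4853624} = \frac{1}{- \frac{17832214577}{3674}} = - \frac{3674}{17832214577}$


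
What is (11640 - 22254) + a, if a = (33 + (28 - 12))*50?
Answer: -8164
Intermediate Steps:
a = 2450 (a = (33 + 16)*50 = 49*50 = 2450)
(11640 - 22254) + a = (11640 - 22254) + 2450 = -10614 + 2450 = -8164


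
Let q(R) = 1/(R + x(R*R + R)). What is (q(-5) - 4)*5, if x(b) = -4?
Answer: -185/9 ≈ -20.556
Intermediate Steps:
q(R) = 1/(-4 + R) (q(R) = 1/(R - 4) = 1/(-4 + R))
(q(-5) - 4)*5 = (1/(-4 - 5) - 4)*5 = (1/(-9) - 4)*5 = (-⅑ - 4)*5 = -37/9*5 = -185/9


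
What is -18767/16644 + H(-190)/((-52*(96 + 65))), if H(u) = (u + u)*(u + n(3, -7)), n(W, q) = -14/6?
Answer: -114464317/11611964 ≈ -9.8575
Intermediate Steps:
n(W, q) = -7/3 (n(W, q) = -14*⅙ = -7/3)
H(u) = 2*u*(-7/3 + u) (H(u) = (u + u)*(u - 7/3) = (2*u)*(-7/3 + u) = 2*u*(-7/3 + u))
-18767/16644 + H(-190)/((-52*(96 + 65))) = -18767/16644 + ((⅔)*(-190)*(-7 + 3*(-190)))/((-52*(96 + 65))) = -18767*1/16644 + ((⅔)*(-190)*(-7 - 570))/((-52*161)) = -18767/16644 + ((⅔)*(-190)*(-577))/(-8372) = -18767/16644 + (219260/3)*(-1/8372) = -18767/16644 - 54815/6279 = -114464317/11611964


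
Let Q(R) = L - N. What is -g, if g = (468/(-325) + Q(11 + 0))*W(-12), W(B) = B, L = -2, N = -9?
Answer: 1668/25 ≈ 66.720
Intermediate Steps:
Q(R) = 7 (Q(R) = -2 - 1*(-9) = -2 + 9 = 7)
g = -1668/25 (g = (468/(-325) + 7)*(-12) = (468*(-1/325) + 7)*(-12) = (-36/25 + 7)*(-12) = (139/25)*(-12) = -1668/25 ≈ -66.720)
-g = -1*(-1668/25) = 1668/25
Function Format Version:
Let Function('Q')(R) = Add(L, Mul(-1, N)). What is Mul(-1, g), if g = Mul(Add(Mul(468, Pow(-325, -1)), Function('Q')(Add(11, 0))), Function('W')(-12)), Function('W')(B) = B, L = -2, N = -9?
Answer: Rational(1668, 25) ≈ 66.720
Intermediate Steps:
Function('Q')(R) = 7 (Function('Q')(R) = Add(-2, Mul(-1, -9)) = Add(-2, 9) = 7)
g = Rational(-1668, 25) (g = Mul(Add(Mul(468, Pow(-325, -1)), 7), -12) = Mul(Add(Mul(468, Rational(-1, 325)), 7), -12) = Mul(Add(Rational(-36, 25), 7), -12) = Mul(Rational(139, 25), -12) = Rational(-1668, 25) ≈ -66.720)
Mul(-1, g) = Mul(-1, Rational(-1668, 25)) = Rational(1668, 25)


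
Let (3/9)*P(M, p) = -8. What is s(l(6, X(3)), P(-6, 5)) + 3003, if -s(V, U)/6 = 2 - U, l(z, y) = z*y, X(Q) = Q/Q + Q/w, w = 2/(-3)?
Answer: 2847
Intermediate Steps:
w = -⅔ (w = 2*(-⅓) = -⅔ ≈ -0.66667)
X(Q) = 1 - 3*Q/2 (X(Q) = Q/Q + Q/(-⅔) = 1 + Q*(-3/2) = 1 - 3*Q/2)
l(z, y) = y*z
P(M, p) = -24 (P(M, p) = 3*(-8) = -24)
s(V, U) = -12 + 6*U (s(V, U) = -6*(2 - U) = -12 + 6*U)
s(l(6, X(3)), P(-6, 5)) + 3003 = (-12 + 6*(-24)) + 3003 = (-12 - 144) + 3003 = -156 + 3003 = 2847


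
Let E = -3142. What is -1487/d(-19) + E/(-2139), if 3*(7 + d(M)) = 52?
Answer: -304667/2139 ≈ -142.43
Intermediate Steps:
d(M) = 31/3 (d(M) = -7 + (⅓)*52 = -7 + 52/3 = 31/3)
-1487/d(-19) + E/(-2139) = -1487/31/3 - 3142/(-2139) = -1487*3/31 - 3142*(-1/2139) = -4461/31 + 3142/2139 = -304667/2139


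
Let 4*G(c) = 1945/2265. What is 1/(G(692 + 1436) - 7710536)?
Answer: -1812/13971490843 ≈ -1.2969e-7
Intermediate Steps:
G(c) = 389/1812 (G(c) = (1945/2265)/4 = (1945*(1/2265))/4 = (1/4)*(389/453) = 389/1812)
1/(G(692 + 1436) - 7710536) = 1/(389/1812 - 7710536) = 1/(-13971490843/1812) = -1812/13971490843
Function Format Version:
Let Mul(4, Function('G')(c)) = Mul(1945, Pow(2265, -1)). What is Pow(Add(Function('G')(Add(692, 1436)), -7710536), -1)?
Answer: Rational(-1812, 13971490843) ≈ -1.2969e-7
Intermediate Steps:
Function('G')(c) = Rational(389, 1812) (Function('G')(c) = Mul(Rational(1, 4), Mul(1945, Pow(2265, -1))) = Mul(Rational(1, 4), Mul(1945, Rational(1, 2265))) = Mul(Rational(1, 4), Rational(389, 453)) = Rational(389, 1812))
Pow(Add(Function('G')(Add(692, 1436)), -7710536), -1) = Pow(Add(Rational(389, 1812), -7710536), -1) = Pow(Rational(-13971490843, 1812), -1) = Rational(-1812, 13971490843)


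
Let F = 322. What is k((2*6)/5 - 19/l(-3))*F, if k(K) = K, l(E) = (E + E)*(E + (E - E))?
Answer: 19481/45 ≈ 432.91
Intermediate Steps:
l(E) = 2*E² (l(E) = (2*E)*(E + 0) = (2*E)*E = 2*E²)
k((2*6)/5 - 19/l(-3))*F = ((2*6)/5 - 19/(2*(-3)²))*322 = (12*(⅕) - 19/(2*9))*322 = (12/5 - 19/18)*322 = (121/90)*322 = 19481/45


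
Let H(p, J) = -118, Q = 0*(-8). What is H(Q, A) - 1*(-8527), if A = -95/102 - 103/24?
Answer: 8409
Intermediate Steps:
A = -2131/408 (A = -95*1/102 - 103*1/24 = -95/102 - 103/24 = -2131/408 ≈ -5.2230)
Q = 0
H(Q, A) - 1*(-8527) = -118 - 1*(-8527) = -118 + 8527 = 8409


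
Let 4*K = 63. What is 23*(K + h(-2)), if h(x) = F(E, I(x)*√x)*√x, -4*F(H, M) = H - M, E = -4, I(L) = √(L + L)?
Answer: 1449/4 - 23*I + 23*I*√2 ≈ 362.25 + 9.5269*I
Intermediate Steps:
I(L) = √2*√L (I(L) = √(2*L) = √2*√L)
F(H, M) = -H/4 + M/4 (F(H, M) = -(H - M)/4 = -H/4 + M/4)
h(x) = √x*(1 + x*√2/4) (h(x) = (-¼*(-4) + ((√2*√x)*√x)/4)*√x = (1 + (x*√2)/4)*√x = (1 + x*√2/4)*√x = √x*(1 + x*√2/4))
K = 63/4 (K = (¼)*63 = 63/4 ≈ 15.750)
23*(K + h(-2)) = 23*(63/4 + √(-2)*(4 - 2*√2)/4) = 23*(63/4 + (I*√2)*(4 - 2*√2)/4) = 23*(63/4 + I*√2*(4 - 2*√2)/4) = 1449/4 + 23*I*√2*(4 - 2*√2)/4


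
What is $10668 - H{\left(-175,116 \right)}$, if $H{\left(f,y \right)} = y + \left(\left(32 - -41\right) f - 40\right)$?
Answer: $23367$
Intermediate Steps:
$H{\left(f,y \right)} = -40 + y + 73 f$ ($H{\left(f,y \right)} = y + \left(\left(32 + 41\right) f - 40\right) = y + \left(73 f - 40\right) = y + \left(-40 + 73 f\right) = -40 + y + 73 f$)
$10668 - H{\left(-175,116 \right)} = 10668 - \left(-40 + 116 + 73 \left(-175\right)\right) = 10668 - \left(-40 + 116 - 12775\right) = 10668 - -12699 = 10668 + 12699 = 23367$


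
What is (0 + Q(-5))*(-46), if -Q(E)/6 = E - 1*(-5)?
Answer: 0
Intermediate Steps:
Q(E) = -30 - 6*E (Q(E) = -6*(E - 1*(-5)) = -6*(E + 5) = -6*(5 + E) = -30 - 6*E)
(0 + Q(-5))*(-46) = (0 + (-30 - 6*(-5)))*(-46) = (0 + (-30 + 30))*(-46) = (0 + 0)*(-46) = 0*(-46) = 0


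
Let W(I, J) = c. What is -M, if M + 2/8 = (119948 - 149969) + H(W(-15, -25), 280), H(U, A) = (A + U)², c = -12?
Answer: -167211/4 ≈ -41803.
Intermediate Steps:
W(I, J) = -12
M = 167211/4 (M = -¼ + ((119948 - 149969) + (280 - 12)²) = -¼ + (-30021 + 268²) = -¼ + (-30021 + 71824) = -¼ + 41803 = 167211/4 ≈ 41803.)
-M = -1*167211/4 = -167211/4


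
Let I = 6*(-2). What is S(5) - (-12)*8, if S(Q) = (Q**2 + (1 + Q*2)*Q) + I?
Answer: 164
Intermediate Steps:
I = -12
S(Q) = -12 + Q**2 + Q*(1 + 2*Q) (S(Q) = (Q**2 + (1 + Q*2)*Q) - 12 = (Q**2 + (1 + 2*Q)*Q) - 12 = (Q**2 + Q*(1 + 2*Q)) - 12 = -12 + Q**2 + Q*(1 + 2*Q))
S(5) - (-12)*8 = (-12 + 5 + 3*5**2) - (-12)*8 = (-12 + 5 + 3*25) - 1*(-96) = (-12 + 5 + 75) + 96 = 68 + 96 = 164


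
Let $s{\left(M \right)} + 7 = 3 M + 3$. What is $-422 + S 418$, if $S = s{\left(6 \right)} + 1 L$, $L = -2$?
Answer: $4594$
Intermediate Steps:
$s{\left(M \right)} = -4 + 3 M$ ($s{\left(M \right)} = -7 + \left(3 M + 3\right) = -7 + \left(3 + 3 M\right) = -4 + 3 M$)
$S = 12$ ($S = \left(-4 + 3 \cdot 6\right) + 1 \left(-2\right) = \left(-4 + 18\right) - 2 = 14 - 2 = 12$)
$-422 + S 418 = -422 + 12 \cdot 418 = -422 + 5016 = 4594$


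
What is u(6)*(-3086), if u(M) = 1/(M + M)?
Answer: -1543/6 ≈ -257.17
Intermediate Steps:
u(M) = 1/(2*M)
u(6)*(-3086) = ((½)/6)*(-3086) = ((½)*(⅙))*(-3086) = (1/12)*(-3086) = -1543/6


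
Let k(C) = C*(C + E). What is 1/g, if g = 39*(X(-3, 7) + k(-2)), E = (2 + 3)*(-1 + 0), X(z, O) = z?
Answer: 1/429 ≈ 0.0023310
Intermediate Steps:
E = -5 (E = 5*(-1) = -5)
k(C) = C*(-5 + C) (k(C) = C*(C - 5) = C*(-5 + C))
g = 429 (g = 39*(-3 - 2*(-5 - 2)) = 39*(-3 - 2*(-7)) = 39*(-3 + 14) = 39*11 = 429)
1/g = 1/429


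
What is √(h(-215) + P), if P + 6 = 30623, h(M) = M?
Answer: 3*√3378 ≈ 174.36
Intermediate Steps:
P = 30617 (P = -6 + 30623 = 30617)
√(h(-215) + P) = √(-215 + 30617) = √30402 = 3*√3378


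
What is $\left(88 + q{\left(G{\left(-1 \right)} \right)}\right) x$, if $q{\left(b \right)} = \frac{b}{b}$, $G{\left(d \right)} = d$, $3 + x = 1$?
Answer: $-178$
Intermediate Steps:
$x = -2$ ($x = -3 + 1 = -2$)
$q{\left(b \right)} = 1$
$\left(88 + q{\left(G{\left(-1 \right)} \right)}\right) x = \left(88 + 1\right) \left(-2\right) = 89 \left(-2\right) = -178$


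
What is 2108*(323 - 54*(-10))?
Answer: 1819204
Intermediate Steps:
2108*(323 - 54*(-10)) = 2108*(323 + 540) = 2108*863 = 1819204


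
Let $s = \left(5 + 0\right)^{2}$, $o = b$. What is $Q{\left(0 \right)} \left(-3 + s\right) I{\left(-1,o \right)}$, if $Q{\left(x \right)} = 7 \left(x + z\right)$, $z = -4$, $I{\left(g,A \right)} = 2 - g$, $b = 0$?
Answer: $-1848$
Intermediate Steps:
$o = 0$
$s = 25$ ($s = 5^{2} = 25$)
$Q{\left(x \right)} = -28 + 7 x$ ($Q{\left(x \right)} = 7 \left(x - 4\right) = 7 \left(-4 + x\right) = -28 + 7 x$)
$Q{\left(0 \right)} \left(-3 + s\right) I{\left(-1,o \right)} = \left(-28 + 7 \cdot 0\right) \left(-3 + 25\right) \left(2 - -1\right) = \left(-28 + 0\right) 22 \left(2 + 1\right) = - 28 \cdot 22 \cdot 3 = \left(-28\right) 66 = -1848$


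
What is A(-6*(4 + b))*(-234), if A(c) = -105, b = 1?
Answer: 24570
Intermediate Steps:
A(-6*(4 + b))*(-234) = -105*(-234) = 24570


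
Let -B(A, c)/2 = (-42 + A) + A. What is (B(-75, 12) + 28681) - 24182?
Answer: 4883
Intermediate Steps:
B(A, c) = 84 - 4*A (B(A, c) = -2*((-42 + A) + A) = -2*(-42 + 2*A) = 84 - 4*A)
(B(-75, 12) + 28681) - 24182 = ((84 - 4*(-75)) + 28681) - 24182 = ((84 + 300) + 28681) - 24182 = (384 + 28681) - 24182 = 29065 - 24182 = 4883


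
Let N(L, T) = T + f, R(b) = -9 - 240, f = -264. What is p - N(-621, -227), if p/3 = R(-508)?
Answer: -256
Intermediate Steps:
R(b) = -249
p = -747 (p = 3*(-249) = -747)
N(L, T) = -264 + T (N(L, T) = T - 264 = -264 + T)
p - N(-621, -227) = -747 - (-264 - 227) = -747 - 1*(-491) = -747 + 491 = -256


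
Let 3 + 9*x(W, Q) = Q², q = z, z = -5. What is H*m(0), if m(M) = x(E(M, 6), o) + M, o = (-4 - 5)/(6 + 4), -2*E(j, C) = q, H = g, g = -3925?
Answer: 11461/12 ≈ 955.08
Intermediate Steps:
H = -3925
q = -5
E(j, C) = 5/2 (E(j, C) = -½*(-5) = 5/2)
o = -9/10 ≈ -0.90000
x(W, Q) = -⅓ + Q²/9
m(M) = -73/300 + M (m(M) = (-⅓ + (-9/10)²/9) + M = (-⅓ + (⅑)*(81/100)) + M = (-⅓ + 9/100) + M = -73/300 + M)
H*m(0) = -3925*(-73/300 + 0) = -3925*(-73/300) = 11461/12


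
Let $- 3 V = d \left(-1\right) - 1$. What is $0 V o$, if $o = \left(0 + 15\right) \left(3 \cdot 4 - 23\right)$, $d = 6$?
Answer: $0$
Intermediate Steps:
$V = \frac{7}{3}$ ($V = - \frac{6 \left(-1\right) - 1}{3} = - \frac{-6 - 1}{3} = \left(- \frac{1}{3}\right) \left(-7\right) = \frac{7}{3} \approx 2.3333$)
$o = -165$ ($o = 15 \left(12 - 23\right) = 15 \left(-11\right) = -165$)
$0 V o = 0 \cdot \frac{7}{3} \left(-165\right) = 0 \left(-165\right) = 0$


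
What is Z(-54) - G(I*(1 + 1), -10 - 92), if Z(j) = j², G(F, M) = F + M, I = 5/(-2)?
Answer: 3023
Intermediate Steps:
I = -5/2 (I = 5*(-½) = -5/2 ≈ -2.5000)
Z(-54) - G(I*(1 + 1), -10 - 92) = (-54)² - (-5*(1 + 1)/2 + (-10 - 92)) = 2916 - (-5/2*2 - 102) = 2916 - (-5 - 102) = 2916 - 1*(-107) = 2916 + 107 = 3023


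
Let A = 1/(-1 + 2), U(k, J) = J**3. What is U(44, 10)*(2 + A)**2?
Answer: 9000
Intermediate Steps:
A = 1 (A = 1/1 = 1)
U(44, 10)*(2 + A)**2 = 10**3*(2 + 1)**2 = 1000*3**2 = 1000*9 = 9000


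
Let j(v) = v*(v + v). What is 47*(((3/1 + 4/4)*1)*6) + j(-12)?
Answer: 1416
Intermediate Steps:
j(v) = 2*v**2 (j(v) = v*(2*v) = 2*v**2)
47*(((3/1 + 4/4)*1)*6) + j(-12) = 47*(((3/1 + 4/4)*1)*6) + 2*(-12)**2 = 47*(((3*1 + 4*(1/4))*1)*6) + 2*144 = 47*(((3 + 1)*1)*6) + 288 = 47*((4*1)*6) + 288 = 47*(4*6) + 288 = 47*24 + 288 = 1128 + 288 = 1416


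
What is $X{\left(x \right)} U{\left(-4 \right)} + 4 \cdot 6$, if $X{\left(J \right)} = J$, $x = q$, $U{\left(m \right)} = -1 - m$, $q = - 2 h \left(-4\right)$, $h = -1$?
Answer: $0$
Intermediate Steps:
$q = -8$ ($q = \left(-2\right) \left(-1\right) \left(-4\right) = 2 \left(-4\right) = -8$)
$x = -8$
$X{\left(x \right)} U{\left(-4 \right)} + 4 \cdot 6 = - 8 \left(-1 - -4\right) + 4 \cdot 6 = - 8 \left(-1 + 4\right) + 24 = \left(-8\right) 3 + 24 = -24 + 24 = 0$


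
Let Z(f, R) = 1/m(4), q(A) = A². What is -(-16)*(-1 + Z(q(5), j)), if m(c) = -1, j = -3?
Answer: -32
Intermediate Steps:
Z(f, R) = -1 (Z(f, R) = 1/(-1) = -1)
-(-16)*(-1 + Z(q(5), j)) = -(-16)*(-1 - 1) = -(-16)*(-2) = -4*8 = -32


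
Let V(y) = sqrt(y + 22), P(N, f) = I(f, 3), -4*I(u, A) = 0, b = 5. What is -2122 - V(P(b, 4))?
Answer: -2122 - sqrt(22) ≈ -2126.7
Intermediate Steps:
I(u, A) = 0 (I(u, A) = -1/4*0 = 0)
P(N, f) = 0
V(y) = sqrt(22 + y)
-2122 - V(P(b, 4)) = -2122 - sqrt(22 + 0) = -2122 - sqrt(22)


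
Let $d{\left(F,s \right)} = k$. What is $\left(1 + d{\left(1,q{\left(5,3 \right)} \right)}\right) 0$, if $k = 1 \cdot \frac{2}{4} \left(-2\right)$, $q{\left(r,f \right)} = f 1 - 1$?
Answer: $0$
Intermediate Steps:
$q{\left(r,f \right)} = -1 + f$ ($q{\left(r,f \right)} = f - 1 = -1 + f$)
$k = -1$ ($k = 1 \cdot 2 \cdot \frac{1}{4} \left(-2\right) = 1 \cdot \frac{1}{2} \left(-2\right) = \frac{1}{2} \left(-2\right) = -1$)
$d{\left(F,s \right)} = -1$
$\left(1 + d{\left(1,q{\left(5,3 \right)} \right)}\right) 0 = \left(1 - 1\right) 0 = 0 \cdot 0 = 0$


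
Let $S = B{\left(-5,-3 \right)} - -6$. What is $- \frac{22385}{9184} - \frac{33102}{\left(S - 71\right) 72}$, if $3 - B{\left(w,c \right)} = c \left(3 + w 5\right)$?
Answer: $\frac{169633}{146944} \approx 1.1544$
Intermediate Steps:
$B{\left(w,c \right)} = 3 - c \left(3 + 5 w\right)$ ($B{\left(w,c \right)} = 3 - c \left(3 + w 5\right) = 3 - c \left(3 + 5 w\right)$)
$S = -57$ ($S = \left(3 - -9 - \left(-15\right) \left(-5\right)\right) - -6 = \left(3 + 9 - 75\right) + 6 = -63 + 6 = -57$)
$- \frac{22385}{9184} - \frac{33102}{\left(S - 71\right) 72} = - \frac{22385}{9184} - \frac{33102}{\left(-57 - 71\right) 72} = \left(-22385\right) \frac{1}{9184} - \frac{33102}{\left(-128\right) 72} = - \frac{22385}{9184} - \frac{33102}{-9216} = - \frac{22385}{9184} - - \frac{1839}{512} = - \frac{22385}{9184} + \frac{1839}{512} = \frac{169633}{146944}$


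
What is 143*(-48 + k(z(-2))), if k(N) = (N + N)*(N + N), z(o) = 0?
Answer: -6864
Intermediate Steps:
k(N) = 4*N² (k(N) = (2*N)*(2*N) = 4*N²)
143*(-48 + k(z(-2))) = 143*(-48 + 4*0²) = 143*(-48 + 4*0) = 143*(-48 + 0) = 143*(-48) = -6864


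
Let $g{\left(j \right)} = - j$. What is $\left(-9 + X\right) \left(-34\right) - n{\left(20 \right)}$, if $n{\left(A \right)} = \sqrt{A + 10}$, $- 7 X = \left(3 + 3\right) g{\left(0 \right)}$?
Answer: $306 - \sqrt{30} \approx 300.52$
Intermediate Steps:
$X = 0$ ($X = - \frac{\left(3 + 3\right) \left(\left(-1\right) 0\right)}{7} = - \frac{6 \cdot 0}{7} = \left(- \frac{1}{7}\right) 0 = 0$)
$n{\left(A \right)} = \sqrt{10 + A}$
$\left(-9 + X\right) \left(-34\right) - n{\left(20 \right)} = \left(-9 + 0\right) \left(-34\right) - \sqrt{10 + 20} = \left(-9\right) \left(-34\right) - \sqrt{30} = 306 - \sqrt{30}$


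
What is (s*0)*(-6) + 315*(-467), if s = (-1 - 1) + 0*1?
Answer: -147105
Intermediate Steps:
s = -2 (s = -2 + 0 = -2)
(s*0)*(-6) + 315*(-467) = -2*0*(-6) + 315*(-467) = 0*(-6) - 147105 = 0 - 147105 = -147105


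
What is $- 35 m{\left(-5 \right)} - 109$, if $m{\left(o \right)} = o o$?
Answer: $-984$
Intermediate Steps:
$m{\left(o \right)} = o^{2}$
$- 35 m{\left(-5 \right)} - 109 = - 35 \left(-5\right)^{2} - 109 = \left(-35\right) 25 - 109 = -875 - 109 = -984$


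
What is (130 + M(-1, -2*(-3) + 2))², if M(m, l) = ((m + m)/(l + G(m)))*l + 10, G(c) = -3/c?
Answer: 2322576/121 ≈ 19195.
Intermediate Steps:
M(m, l) = 10 + 2*l*m/(l - 3/m) (M(m, l) = ((m + m)/(l - 3/m))*l + 10 = ((2*m)/(l - 3/m))*l + 10 = (2*m/(l - 3/m))*l + 10 = 2*l*m/(l - 3/m) + 10 = 10 + 2*l*m/(l - 3/m))
(130 + M(-1, -2*(-3) + 2))² = (130 + 2*(-15 + (-2*(-3) + 2)*(-1)*(5 - 1))/(-3 + (-2*(-3) + 2)*(-1)))² = (130 + 2*(-15 + (6 + 2)*(-1)*4)/(-3 + (6 + 2)*(-1)))² = (130 + 2*(-15 + 8*(-1)*4)/(-3 + 8*(-1)))² = (130 + 2*(-15 - 32)/(-3 - 8))² = (130 + 2*(-47)/(-11))² = (130 + 2*(-1/11)*(-47))² = (130 + 94/11)² = (1524/11)² = 2322576/121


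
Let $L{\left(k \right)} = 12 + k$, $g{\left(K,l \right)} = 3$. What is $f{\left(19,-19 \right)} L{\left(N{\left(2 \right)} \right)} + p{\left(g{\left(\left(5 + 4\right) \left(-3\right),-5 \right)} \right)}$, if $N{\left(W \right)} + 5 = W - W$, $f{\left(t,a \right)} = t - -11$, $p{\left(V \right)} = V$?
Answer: $213$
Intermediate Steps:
$f{\left(t,a \right)} = 11 + t$ ($f{\left(t,a \right)} = t + 11 = 11 + t$)
$N{\left(W \right)} = -5$ ($N{\left(W \right)} = -5 + \left(W - W\right) = -5 + 0 = -5$)
$f{\left(19,-19 \right)} L{\left(N{\left(2 \right)} \right)} + p{\left(g{\left(\left(5 + 4\right) \left(-3\right),-5 \right)} \right)} = \left(11 + 19\right) \left(12 - 5\right) + 3 = 30 \cdot 7 + 3 = 210 + 3 = 213$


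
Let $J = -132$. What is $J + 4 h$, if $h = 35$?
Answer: $8$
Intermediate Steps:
$J + 4 h = -132 + 4 \cdot 35 = -132 + 140 = 8$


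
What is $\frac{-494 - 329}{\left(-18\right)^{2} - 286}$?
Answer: $- \frac{823}{38} \approx -21.658$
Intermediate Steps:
$\frac{-494 - 329}{\left(-18\right)^{2} - 286} = - \frac{823}{324 - 286} = - \frac{823}{38}$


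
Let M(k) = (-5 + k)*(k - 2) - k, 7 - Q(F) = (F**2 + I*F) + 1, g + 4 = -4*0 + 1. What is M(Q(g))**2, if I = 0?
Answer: 1849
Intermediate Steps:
g = -3 (g = -4 + (-4*0 + 1) = -4 + (0 + 1) = -4 + 1 = -3)
Q(F) = 6 - F**2 (Q(F) = 7 - ((F**2 + 0*F) + 1) = 7 - ((F**2 + 0) + 1) = 7 - (F**2 + 1) = 7 - (1 + F**2) = 7 + (-1 - F**2) = 6 - F**2)
M(k) = -k + (-5 + k)*(-2 + k) (M(k) = (-5 + k)*(-2 + k) - k = -k + (-5 + k)*(-2 + k))
M(Q(g))**2 = (10 + (6 - 1*(-3)**2)**2 - 8*(6 - 1*(-3)**2))**2 = (10 + (6 - 1*9)**2 - 8*(6 - 1*9))**2 = (10 + (6 - 9)**2 - 8*(6 - 9))**2 = (10 + (-3)**2 - 8*(-3))**2 = (10 + 9 + 24)**2 = 43**2 = 1849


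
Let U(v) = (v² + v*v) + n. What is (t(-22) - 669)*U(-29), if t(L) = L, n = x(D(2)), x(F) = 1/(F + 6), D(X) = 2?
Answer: -9298787/8 ≈ -1.1623e+6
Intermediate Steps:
x(F) = 1/(6 + F)
n = ⅛ (n = 1/(6 + 2) = 1/8 = ⅛ ≈ 0.12500)
U(v) = ⅛ + 2*v² (U(v) = (v² + v*v) + ⅛ = (v² + v²) + ⅛ = 2*v² + ⅛ = ⅛ + 2*v²)
(t(-22) - 669)*U(-29) = (-22 - 669)*(⅛ + 2*(-29)²) = -691*(⅛ + 2*841) = -691*(⅛ + 1682) = -691*13457/8 = -9298787/8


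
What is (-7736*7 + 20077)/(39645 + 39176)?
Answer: -34075/78821 ≈ -0.43231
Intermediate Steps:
(-7736*7 + 20077)/(39645 + 39176) = (-54152 + 20077)/78821 = -34075*1/78821 = -34075/78821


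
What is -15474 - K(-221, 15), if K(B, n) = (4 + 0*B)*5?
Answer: -15494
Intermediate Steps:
K(B, n) = 20 (K(B, n) = (4 + 0)*5 = 4*5 = 20)
-15474 - K(-221, 15) = -15474 - 1*20 = -15474 - 20 = -15494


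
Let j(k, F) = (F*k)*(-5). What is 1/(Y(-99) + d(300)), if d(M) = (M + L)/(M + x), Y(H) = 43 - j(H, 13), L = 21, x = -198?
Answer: -34/217221 ≈ -0.00015652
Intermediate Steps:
j(k, F) = -5*F*k
Y(H) = 43 + 65*H (Y(H) = 43 - (-5)*13*H = 43 - (-65)*H = 43 + 65*H)
d(M) = (21 + M)/(-198 + M) (d(M) = (M + 21)/(M - 198) = (21 + M)/(-198 + M))
1/(Y(-99) + d(300)) = 1/((43 + 65*(-99)) + (21 + 300)/(-198 + 300)) = 1/((43 - 6435) + 321/102) = 1/(-6392 + (1/102)*321) = 1/(-6392 + 107/34) = 1/(-217221/34) = -34/217221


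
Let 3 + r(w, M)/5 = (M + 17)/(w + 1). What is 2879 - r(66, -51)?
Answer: 194068/67 ≈ 2896.5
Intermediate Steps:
r(w, M) = -15 + 5*(17 + M)/(1 + w) (r(w, M) = -15 + 5*((M + 17)/(w + 1)) = -15 + 5*((17 + M)/(1 + w)) = -15 + 5*(17 + M)/(1 + w))
2879 - r(66, -51) = 2879 - 5*(14 - 51 - 3*66)/(1 + 66) = 2879 - 5*(14 - 51 - 198)/67 = 2879 - 5*(-235)/67 = 2879 - 1*(-1175/67) = 2879 + 1175/67 = 194068/67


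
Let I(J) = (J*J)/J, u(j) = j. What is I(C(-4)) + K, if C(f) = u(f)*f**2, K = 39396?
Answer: 39332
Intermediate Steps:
C(f) = f**3 (C(f) = f*f**2 = f**3)
I(J) = J (I(J) = J**2/J = J)
I(C(-4)) + K = (-4)**3 + 39396 = -64 + 39396 = 39332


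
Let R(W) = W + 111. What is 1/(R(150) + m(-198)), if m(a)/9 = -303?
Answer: -1/2466 ≈ -0.00040552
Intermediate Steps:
m(a) = -2727 (m(a) = 9*(-303) = -2727)
R(W) = 111 + W
1/(R(150) + m(-198)) = 1/((111 + 150) - 2727) = 1/(261 - 2727) = 1/(-2466) = -1/2466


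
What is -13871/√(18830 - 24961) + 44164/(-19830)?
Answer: -22082/9915 + 13871*I*√6131/6131 ≈ -2.2271 + 177.15*I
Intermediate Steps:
-13871/√(18830 - 24961) + 44164/(-19830) = -13871*(-I*√6131/6131) + 44164*(-1/19830) = -13871*(-I*√6131/6131) - 22082/9915 = -(-13871)*I*√6131/6131 - 22082/9915 = 13871*I*√6131/6131 - 22082/9915 = -22082/9915 + 13871*I*√6131/6131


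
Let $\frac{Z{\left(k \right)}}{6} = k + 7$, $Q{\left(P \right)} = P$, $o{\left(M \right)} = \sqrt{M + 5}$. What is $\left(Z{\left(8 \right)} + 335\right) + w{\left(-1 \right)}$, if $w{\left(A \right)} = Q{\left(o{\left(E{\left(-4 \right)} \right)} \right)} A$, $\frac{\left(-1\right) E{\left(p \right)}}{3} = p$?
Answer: $425 - \sqrt{17} \approx 420.88$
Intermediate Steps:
$E{\left(p \right)} = - 3 p$
$o{\left(M \right)} = \sqrt{5 + M}$
$Z{\left(k \right)} = 42 + 6 k$ ($Z{\left(k \right)} = 6 \left(k + 7\right) = 6 \left(7 + k\right) = 42 + 6 k$)
$w{\left(A \right)} = A \sqrt{17}$ ($w{\left(A \right)} = \sqrt{5 - -12} A = \sqrt{5 + 12} A = \sqrt{17} A = A \sqrt{17}$)
$\left(Z{\left(8 \right)} + 335\right) + w{\left(-1 \right)} = \left(\left(42 + 6 \cdot 8\right) + 335\right) - \sqrt{17} = \left(\left(42 + 48\right) + 335\right) - \sqrt{17} = \left(90 + 335\right) - \sqrt{17} = 425 - \sqrt{17}$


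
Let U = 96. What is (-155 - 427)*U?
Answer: -55872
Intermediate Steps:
(-155 - 427)*U = (-155 - 427)*96 = -582*96 = -55872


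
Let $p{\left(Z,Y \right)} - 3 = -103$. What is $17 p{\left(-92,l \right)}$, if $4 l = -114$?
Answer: $-1700$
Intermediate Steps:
$l = - \frac{57}{2}$ ($l = \frac{1}{4} \left(-114\right) = - \frac{57}{2} \approx -28.5$)
$p{\left(Z,Y \right)} = -100$ ($p{\left(Z,Y \right)} = 3 - 103 = -100$)
$17 p{\left(-92,l \right)} = 17 \left(-100\right) = -1700$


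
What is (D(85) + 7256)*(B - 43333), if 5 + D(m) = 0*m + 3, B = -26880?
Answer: -509325102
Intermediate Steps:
D(m) = -2 (D(m) = -5 + (0*m + 3) = -5 + (0 + 3) = -5 + 3 = -2)
(D(85) + 7256)*(B - 43333) = (-2 + 7256)*(-26880 - 43333) = 7254*(-70213) = -509325102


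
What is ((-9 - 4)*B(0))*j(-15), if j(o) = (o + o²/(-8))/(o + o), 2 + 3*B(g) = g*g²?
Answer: 299/24 ≈ 12.458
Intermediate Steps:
B(g) = -⅔ + g³/3 (B(g) = -⅔ + (g*g²)/3 = -⅔ + g³/3)
j(o) = (o - o²/8)/(2*o) (j(o) = (o + o²*(-⅛))/((2*o)) = (o - o²/8)*(1/(2*o)) = (o - o²/8)/(2*o))
((-9 - 4)*B(0))*j(-15) = ((-9 - 4)*(-⅔ + (⅓)*0³))*(½ - 1/16*(-15)) = (-13*(-⅔ + (⅓)*0))*(½ + 15/16) = -13*(-⅔ + 0)*(23/16) = -13*(-⅔)*(23/16) = (26/3)*(23/16) = 299/24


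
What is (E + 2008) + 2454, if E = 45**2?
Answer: 6487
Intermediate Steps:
E = 2025
(E + 2008) + 2454 = (2025 + 2008) + 2454 = 4033 + 2454 = 6487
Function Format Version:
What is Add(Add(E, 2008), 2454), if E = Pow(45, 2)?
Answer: 6487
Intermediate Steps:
E = 2025
Add(Add(E, 2008), 2454) = Add(Add(2025, 2008), 2454) = Add(4033, 2454) = 6487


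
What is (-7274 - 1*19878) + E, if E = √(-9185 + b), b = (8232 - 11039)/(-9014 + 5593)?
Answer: -27152 + I*√107484665838/3421 ≈ -27152.0 + 95.834*I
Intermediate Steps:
b = 2807/3421 (b = -2807/(-3421) = -2807*(-1/3421) = 2807/3421 ≈ 0.82052)
E = I*√107484665838/3421 (E = √(-9185 + 2807/3421) = √(-31419078/3421) = I*√107484665838/3421 ≈ 95.834*I)
(-7274 - 1*19878) + E = (-7274 - 1*19878) + I*√107484665838/3421 = (-7274 - 19878) + I*√107484665838/3421 = -27152 + I*√107484665838/3421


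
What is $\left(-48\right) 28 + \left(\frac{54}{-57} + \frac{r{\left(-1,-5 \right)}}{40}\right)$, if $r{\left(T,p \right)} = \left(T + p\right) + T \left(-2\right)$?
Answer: $- \frac{255559}{190} \approx -1345.0$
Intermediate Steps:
$r{\left(T,p \right)} = p - T$ ($r{\left(T,p \right)} = \left(T + p\right) - 2 T = p - T$)
$\left(-48\right) 28 + \left(\frac{54}{-57} + \frac{r{\left(-1,-5 \right)}}{40}\right) = \left(-48\right) 28 + \left(\frac{54}{-57} + \frac{-5 - -1}{40}\right) = -1344 + \left(54 \left(- \frac{1}{57}\right) + \left(-5 + 1\right) \frac{1}{40}\right) = -1344 - \frac{199}{190} = - \frac{255559}{190}$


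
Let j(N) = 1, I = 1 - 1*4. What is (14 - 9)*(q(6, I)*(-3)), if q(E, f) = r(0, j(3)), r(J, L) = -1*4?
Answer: 60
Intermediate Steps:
I = -3 (I = 1 - 4 = -3)
r(J, L) = -4
q(E, f) = -4
(14 - 9)*(q(6, I)*(-3)) = (14 - 9)*(-4*(-3)) = 5*12 = 60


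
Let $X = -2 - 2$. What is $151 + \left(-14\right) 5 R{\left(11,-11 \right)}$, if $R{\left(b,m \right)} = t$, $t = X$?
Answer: $431$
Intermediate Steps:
$X = -4$ ($X = -2 - 2 = -4$)
$t = -4$
$R{\left(b,m \right)} = -4$
$151 + \left(-14\right) 5 R{\left(11,-11 \right)} = 151 + \left(-14\right) 5 \left(-4\right) = 151 - -280 = 151 + 280 = 431$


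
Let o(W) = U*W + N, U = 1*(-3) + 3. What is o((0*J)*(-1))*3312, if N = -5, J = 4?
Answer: -16560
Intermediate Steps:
U = 0 (U = -3 + 3 = 0)
o(W) = -5 (o(W) = 0*W - 5 = 0 - 5 = -5)
o((0*J)*(-1))*3312 = -5*3312 = -16560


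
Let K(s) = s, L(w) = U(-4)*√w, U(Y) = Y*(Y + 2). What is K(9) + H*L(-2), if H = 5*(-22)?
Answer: 9 - 880*I*√2 ≈ 9.0 - 1244.5*I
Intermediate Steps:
U(Y) = Y*(2 + Y)
L(w) = 8*√w (L(w) = (-4*(2 - 4))*√w = (-4*(-2))*√w = 8*√w)
H = -110
K(9) + H*L(-2) = 9 - 880*√(-2) = 9 - 880*I*√2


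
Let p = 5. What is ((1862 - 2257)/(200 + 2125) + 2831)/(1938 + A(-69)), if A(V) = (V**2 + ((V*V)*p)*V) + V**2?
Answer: -1316336/758454525 ≈ -0.0017355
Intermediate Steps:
A(V) = 2*V**2 + 5*V**3 (A(V) = (V**2 + ((V*V)*5)*V) + V**2 = (V**2 + (V**2*5)*V) + V**2 = (V**2 + (5*V**2)*V) + V**2 = (V**2 + 5*V**3) + V**2 = 2*V**2 + 5*V**3)
((1862 - 2257)/(200 + 2125) + 2831)/(1938 + A(-69)) = ((1862 - 2257)/(200 + 2125) + 2831)/(1938 + (-69)**2*(2 + 5*(-69))) = (-395/2325 + 2831)/(1938 + 4761*(2 - 345)) = (-395*1/2325 + 2831)/(1938 + 4761*(-343)) = (-79/465 + 2831)/(1938 - 1633023) = (1316336/465)/(-1631085) = (1316336/465)*(-1/1631085) = -1316336/758454525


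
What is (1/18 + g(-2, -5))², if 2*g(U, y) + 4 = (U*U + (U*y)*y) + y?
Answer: 61009/81 ≈ 753.20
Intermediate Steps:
g(U, y) = -2 + y/2 + U²/2 + U*y²/2 (g(U, y) = -2 + ((U*U + (U*y)*y) + y)/2 = -2 + ((U² + U*y²) + y)/2 = -2 + (y + U² + U*y²)/2 = -2 + (y/2 + U²/2 + U*y²/2) = -2 + y/2 + U²/2 + U*y²/2)
(1/18 + g(-2, -5))² = (1/18 + (-2 + (½)*(-5) + (½)*(-2)² + (½)*(-2)*(-5)²))² = (1/18 + (-2 - 5/2 + (½)*4 + (½)*(-2)*25))² = (1/18 + (-2 - 5/2 + 2 - 25))² = (1/18 - 55/2)² = (-247/9)² = 61009/81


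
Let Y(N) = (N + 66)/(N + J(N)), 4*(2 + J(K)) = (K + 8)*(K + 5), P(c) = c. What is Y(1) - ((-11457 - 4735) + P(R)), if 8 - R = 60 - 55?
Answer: 404859/25 ≈ 16194.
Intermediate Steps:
R = 3 (R = 8 - (60 - 55) = 8 - 1*5 = 8 - 5 = 3)
J(K) = -2 + (5 + K)*(8 + K)/4 (J(K) = -2 + ((K + 8)*(K + 5))/4 = -2 + ((8 + K)*(5 + K))/4 = -2 + ((5 + K)*(8 + K))/4 = -2 + (5 + K)*(8 + K)/4)
Y(N) = (66 + N)/(8 + N²/4 + 17*N/4) (Y(N) = (N + 66)/(N + (8 + N²/4 + 13*N/4)) = (66 + N)/(8 + N²/4 + 17*N/4))
Y(1) - ((-11457 - 4735) + P(R)) = 4*(66 + 1)/(32 + 1² + 17*1) - ((-11457 - 4735) + 3) = 4*67/(32 + 1 + 17) - (-16192 + 3) = 4*67/50 - 1*(-16189) = 4*(1/50)*67 + 16189 = 134/25 + 16189 = 404859/25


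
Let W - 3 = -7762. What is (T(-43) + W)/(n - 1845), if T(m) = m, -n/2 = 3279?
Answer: 7802/8403 ≈ 0.92848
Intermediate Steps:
n = -6558 (n = -2*3279 = -6558)
W = -7759 (W = 3 - 7762 = -7759)
(T(-43) + W)/(n - 1845) = (-43 - 7759)/(-6558 - 1845) = -7802/(-8403) = -7802*(-1/8403) = 7802/8403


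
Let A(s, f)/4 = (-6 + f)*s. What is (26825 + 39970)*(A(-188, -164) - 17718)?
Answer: 7355598990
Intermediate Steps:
A(s, f) = 4*s*(-6 + f) (A(s, f) = 4*((-6 + f)*s) = 4*(s*(-6 + f)) = 4*s*(-6 + f))
(26825 + 39970)*(A(-188, -164) - 17718) = (26825 + 39970)*(4*(-188)*(-6 - 164) - 17718) = 66795*(4*(-188)*(-170) - 17718) = 66795*(127840 - 17718) = 66795*110122 = 7355598990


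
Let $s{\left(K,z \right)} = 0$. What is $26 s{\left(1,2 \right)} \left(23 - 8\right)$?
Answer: $0$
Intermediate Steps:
$26 s{\left(1,2 \right)} \left(23 - 8\right) = 26 \cdot 0 \left(23 - 8\right) = 0 \cdot 15 = 0$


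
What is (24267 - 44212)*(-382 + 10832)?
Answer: -208425250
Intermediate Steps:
(24267 - 44212)*(-382 + 10832) = -19945*10450 = -208425250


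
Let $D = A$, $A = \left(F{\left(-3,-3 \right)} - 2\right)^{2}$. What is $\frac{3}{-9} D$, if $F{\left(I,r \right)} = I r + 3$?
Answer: $- \frac{100}{3} \approx -33.333$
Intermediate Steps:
$F{\left(I,r \right)} = 3 + I r$
$A = 100$ ($A = \left(\left(3 - -9\right) - 2\right)^{2} = \left(\left(3 + 9\right) - 2\right)^{2} = \left(12 - 2\right)^{2} = 10^{2} = 100$)
$D = 100$
$\frac{3}{-9} D = \frac{3}{-9} \cdot 100 = 3 \left(- \frac{1}{9}\right) 100 = \left(- \frac{1}{3}\right) 100 = - \frac{100}{3}$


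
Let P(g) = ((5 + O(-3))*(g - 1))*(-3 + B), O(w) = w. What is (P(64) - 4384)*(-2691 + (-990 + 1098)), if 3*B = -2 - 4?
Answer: 12951162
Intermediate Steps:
B = -2 (B = (-2 - 4)/3 = (1/3)*(-6) = -2)
P(g) = 10 - 10*g (P(g) = ((5 - 3)*(g - 1))*(-3 - 2) = (2*(-1 + g))*(-5) = (-2 + 2*g)*(-5) = 10 - 10*g)
(P(64) - 4384)*(-2691 + (-990 + 1098)) = ((10 - 10*64) - 4384)*(-2691 + (-990 + 1098)) = ((10 - 640) - 4384)*(-2691 + 108) = (-630 - 4384)*(-2583) = -5014*(-2583) = 12951162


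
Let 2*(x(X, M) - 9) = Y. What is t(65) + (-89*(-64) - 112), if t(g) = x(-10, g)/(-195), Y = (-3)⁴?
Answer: 725887/130 ≈ 5583.8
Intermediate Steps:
Y = 81
x(X, M) = 99/2 (x(X, M) = 9 + (½)*81 = 9 + 81/2 = 99/2)
t(g) = -33/130 (t(g) = (99/2)/(-195) = (99/2)*(-1/195) = -33/130)
t(65) + (-89*(-64) - 112) = -33/130 + (-89*(-64) - 112) = -33/130 + (5696 - 112) = -33/130 + 5584 = 725887/130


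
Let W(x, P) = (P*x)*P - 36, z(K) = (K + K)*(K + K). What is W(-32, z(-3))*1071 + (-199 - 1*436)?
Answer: -44455703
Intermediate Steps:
z(K) = 4*K² (z(K) = (2*K)*(2*K) = 4*K²)
W(x, P) = -36 + x*P² (W(x, P) = x*P² - 36 = -36 + x*P²)
W(-32, z(-3))*1071 + (-199 - 1*436) = (-36 - 32*(4*(-3)²)²)*1071 + (-199 - 1*436) = (-36 - 32*(4*9)²)*1071 + (-199 - 436) = (-36 - 32*36²)*1071 - 635 = (-36 - 32*1296)*1071 - 635 = (-36 - 41472)*1071 - 635 = -41508*1071 - 635 = -44455068 - 635 = -44455703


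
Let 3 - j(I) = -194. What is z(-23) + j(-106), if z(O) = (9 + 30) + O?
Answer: 213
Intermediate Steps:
z(O) = 39 + O
j(I) = 197 (j(I) = 3 - 1*(-194) = 3 + 194 = 197)
z(-23) + j(-106) = (39 - 23) + 197 = 16 + 197 = 213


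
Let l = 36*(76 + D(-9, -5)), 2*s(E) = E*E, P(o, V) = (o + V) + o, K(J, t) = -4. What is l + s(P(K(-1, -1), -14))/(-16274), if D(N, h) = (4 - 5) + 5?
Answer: 23434439/8137 ≈ 2880.0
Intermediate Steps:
P(o, V) = V + 2*o (P(o, V) = (V + o) + o = V + 2*o)
D(N, h) = 4 (D(N, h) = -1 + 5 = 4)
s(E) = E²/2 (s(E) = (E*E)/2 = E²/2)
l = 2880 (l = 36*(76 + 4) = 36*80 = 2880)
l + s(P(K(-1, -1), -14))/(-16274) = 2880 + ((-14 + 2*(-4))²/2)/(-16274) = 2880 + ((-14 - 8)²/2)*(-1/16274) = 2880 + ((½)*(-22)²)*(-1/16274) = 2880 + ((½)*484)*(-1/16274) = 2880 + 242*(-1/16274) = 2880 - 121/8137 = 23434439/8137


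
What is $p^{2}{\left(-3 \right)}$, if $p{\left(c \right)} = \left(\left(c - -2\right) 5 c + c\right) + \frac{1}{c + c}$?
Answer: $\frac{5041}{36} \approx 140.03$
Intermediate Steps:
$p{\left(c \right)} = c + \frac{1}{2 c} + c \left(10 + 5 c\right)$ ($p{\left(c \right)} = \left(\left(c + 2\right) 5 c + c\right) + \frac{1}{2 c} = \left(\left(2 + c\right) 5 c + c\right) + \frac{1}{2 c} = \left(\left(10 + 5 c\right) c + c\right) + \frac{1}{2 c} = \left(c \left(10 + 5 c\right) + c\right) + \frac{1}{2 c} = \left(c + c \left(10 + 5 c\right)\right) + \frac{1}{2 c} = c + \frac{1}{2 c} + c \left(10 + 5 c\right)$)
$p^{2}{\left(-3 \right)} = \left(\frac{1}{2 \left(-3\right)} + 5 \left(-3\right)^{2} + 11 \left(-3\right)\right)^{2} = \left(\frac{1}{2} \left(- \frac{1}{3}\right) + 5 \cdot 9 - 33\right)^{2} = \left(- \frac{1}{6} + 45 - 33\right)^{2} = \left(\frac{71}{6}\right)^{2} = \frac{5041}{36}$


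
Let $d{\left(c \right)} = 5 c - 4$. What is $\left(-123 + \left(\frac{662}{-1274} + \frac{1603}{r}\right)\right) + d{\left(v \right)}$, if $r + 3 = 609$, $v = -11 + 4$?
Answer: $- \frac{61715039}{386022} \approx -159.87$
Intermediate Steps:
$v = -7$
$r = 606$ ($r = -3 + 609 = 606$)
$d{\left(c \right)} = -4 + 5 c$
$\left(-123 + \left(\frac{662}{-1274} + \frac{1603}{r}\right)\right) + d{\left(v \right)} = \left(-123 + \left(\frac{662}{-1274} + \frac{1603}{606}\right)\right) + \left(-4 + 5 \left(-7\right)\right) = \left(-123 + \left(662 \left(- \frac{1}{1274}\right) + 1603 \cdot \frac{1}{606}\right)\right) - 39 = \left(-123 + \left(- \frac{331}{637} + \frac{1603}{606}\right)\right) - 39 = \left(-123 + \frac{820525}{386022}\right) - 39 = - \frac{46660181}{386022} - 39 = - \frac{61715039}{386022}$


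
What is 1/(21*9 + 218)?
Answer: 1/407 ≈ 0.0024570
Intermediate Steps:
1/(21*9 + 218) = 1/(189 + 218) = 1/407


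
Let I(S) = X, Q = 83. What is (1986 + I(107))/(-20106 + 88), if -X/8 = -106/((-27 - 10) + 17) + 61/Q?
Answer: -402077/4153735 ≈ -0.096799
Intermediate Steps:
X = -20036/415 (X = -8*(-106/((-27 - 10) + 17) + 61/83) = -8*(-106/(-37 + 17) + 61*(1/83)) = -8*(-106/(-20) + 61/83) = -8*(-106*(-1/20) + 61/83) = -8*(53/10 + 61/83) = -8*5009/830 = -20036/415 ≈ -48.280)
I(S) = -20036/415
(1986 + I(107))/(-20106 + 88) = (1986 - 20036/415)/(-20106 + 88) = (804154/415)/(-20018) = (804154/415)*(-1/20018) = -402077/4153735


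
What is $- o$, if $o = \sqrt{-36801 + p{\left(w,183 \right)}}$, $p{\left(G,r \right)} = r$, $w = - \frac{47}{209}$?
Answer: $- i \sqrt{36618} \approx - 191.36 i$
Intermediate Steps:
$w = - \frac{47}{209}$ ($w = \left(-47\right) \frac{1}{209} = - \frac{47}{209} \approx -0.22488$)
$o = i \sqrt{36618}$ ($o = \sqrt{-36801 + 183} = \sqrt{-36618} = i \sqrt{36618} \approx 191.36 i$)
$- o = - i \sqrt{36618}$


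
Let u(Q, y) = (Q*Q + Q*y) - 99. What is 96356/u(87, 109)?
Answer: 96356/16953 ≈ 5.6837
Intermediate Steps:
u(Q, y) = -99 + Q**2 + Q*y (u(Q, y) = (Q**2 + Q*y) - 99 = -99 + Q**2 + Q*y)
96356/u(87, 109) = 96356/(-99 + 87**2 + 87*109) = 96356/(-99 + 7569 + 9483) = 96356/16953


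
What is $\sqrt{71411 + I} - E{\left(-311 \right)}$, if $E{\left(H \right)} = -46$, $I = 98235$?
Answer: $46 + \sqrt{169646} \approx 457.88$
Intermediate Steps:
$\sqrt{71411 + I} - E{\left(-311 \right)} = \sqrt{71411 + 98235} - -46 = \sqrt{169646} + 46 = 46 + \sqrt{169646}$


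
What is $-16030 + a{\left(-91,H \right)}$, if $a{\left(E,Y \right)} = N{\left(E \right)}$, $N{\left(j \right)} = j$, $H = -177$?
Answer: $-16121$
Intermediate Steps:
$a{\left(E,Y \right)} = E$
$-16030 + a{\left(-91,H \right)} = -16030 - 91 = -16121$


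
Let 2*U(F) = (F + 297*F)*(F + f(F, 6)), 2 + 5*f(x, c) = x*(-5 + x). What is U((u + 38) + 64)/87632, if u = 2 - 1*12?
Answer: 14499637/54770 ≈ 264.74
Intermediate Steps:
f(x, c) = -⅖ + x*(-5 + x)/5 (f(x, c) = -⅖ + (x*(-5 + x))/5 = -⅖ + x*(-5 + x)/5)
u = -10 (u = 2 - 12 = -10)
U(F) = 149*F*(-⅖ + F²/5) (U(F) = ((F + 297*F)*(F + (-⅖ - F + F²/5)))/2 = ((298*F)*(-⅖ + F²/5))/2 = (298*F*(-⅖ + F²/5))/2 = 149*F*(-⅖ + F²/5))
U((u + 38) + 64)/87632 = (149*((-10 + 38) + 64)*(-2 + ((-10 + 38) + 64)²)/5)/87632 = (149*(28 + 64)*(-2 + (28 + 64)²)/5)*(1/87632) = ((149/5)*92*(-2 + 92²))*(1/87632) = ((149/5)*92*(-2 + 8464))*(1/87632) = ((149/5)*92*8462)*(1/87632) = (115997096/5)*(1/87632) = 14499637/54770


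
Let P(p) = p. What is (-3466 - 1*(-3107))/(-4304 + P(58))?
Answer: 359/4246 ≈ 0.084550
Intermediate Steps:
(-3466 - 1*(-3107))/(-4304 + P(58)) = (-3466 - 1*(-3107))/(-4304 + 58) = (-3466 + 3107)/(-4246) = -359*(-1/4246) = 359/4246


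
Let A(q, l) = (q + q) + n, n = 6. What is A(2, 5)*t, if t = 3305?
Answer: 33050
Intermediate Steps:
A(q, l) = 6 + 2*q (A(q, l) = (q + q) + 6 = 2*q + 6 = 6 + 2*q)
A(2, 5)*t = (6 + 2*2)*3305 = (6 + 4)*3305 = 10*3305 = 33050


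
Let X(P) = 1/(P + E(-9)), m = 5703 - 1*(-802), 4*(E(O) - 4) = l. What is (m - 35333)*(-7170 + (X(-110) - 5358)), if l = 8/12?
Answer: 229334984808/635 ≈ 3.6116e+8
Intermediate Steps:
l = ⅔ (l = 8*(1/12) = ⅔ ≈ 0.66667)
E(O) = 25/6 (E(O) = 4 + (¼)*(⅔) = 4 + ⅙ = 25/6)
m = 6505 (m = 5703 + 802 = 6505)
X(P) = 1/(25/6 + P) (X(P) = 1/(P + 25/6) = 1/(25/6 + P))
(m - 35333)*(-7170 + (X(-110) - 5358)) = (6505 - 35333)*(-7170 + (6/(25 + 6*(-110)) - 5358)) = -28828*(-7170 + (6/(25 - 660) - 5358)) = -28828*(-7170 + (6/(-635) - 5358)) = -28828*(-7170 + (6*(-1/635) - 5358)) = -28828*(-7170 + (-6/635 - 5358)) = -28828*(-7170 - 3402336/635) = -28828*(-7955286/635) = 229334984808/635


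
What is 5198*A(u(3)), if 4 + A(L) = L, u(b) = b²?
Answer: 25990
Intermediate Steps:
A(L) = -4 + L
5198*A(u(3)) = 5198*(-4 + 3²) = 5198*(-4 + 9) = 5198*5 = 25990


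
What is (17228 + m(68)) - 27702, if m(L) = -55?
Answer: -10529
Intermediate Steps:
(17228 + m(68)) - 27702 = (17228 - 55) - 27702 = 17173 - 27702 = -10529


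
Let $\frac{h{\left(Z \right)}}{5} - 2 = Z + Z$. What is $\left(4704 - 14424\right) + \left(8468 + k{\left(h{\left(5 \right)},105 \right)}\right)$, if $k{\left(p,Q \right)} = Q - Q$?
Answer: $-1252$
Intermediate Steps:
$h{\left(Z \right)} = 10 + 10 Z$ ($h{\left(Z \right)} = 10 + 5 \left(Z + Z\right) = 10 + 5 \cdot 2 Z = 10 + 10 Z$)
$k{\left(p,Q \right)} = 0$
$\left(4704 - 14424\right) + \left(8468 + k{\left(h{\left(5 \right)},105 \right)}\right) = \left(4704 - 14424\right) + \left(8468 + 0\right) = -9720 + 8468 = -1252$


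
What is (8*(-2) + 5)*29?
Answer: -319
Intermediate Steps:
(8*(-2) + 5)*29 = (-16 + 5)*29 = -11*29 = -319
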